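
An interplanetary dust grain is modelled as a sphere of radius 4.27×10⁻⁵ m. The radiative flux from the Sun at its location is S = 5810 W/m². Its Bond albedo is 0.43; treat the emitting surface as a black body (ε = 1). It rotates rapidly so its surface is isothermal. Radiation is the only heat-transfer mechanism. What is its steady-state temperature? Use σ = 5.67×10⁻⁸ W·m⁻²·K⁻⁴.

T ≈ 348 K

At equilibrium, absorbed power = emitted power.
Absorbing cross-section = πr² = 5.728×10⁻⁹ m²; emitting surface = 4πr² = 2.291×10⁻⁸ m² (ratio 4).
(1−a)S·A_cross = εσ·A_surf·T⁴  ⇒  T⁴ = (1−a)S/(4σ).
T⁴ = 0.570·5810/(4·5.67×10⁻⁸) = 1.460×10¹⁰ K⁴.
T = (1.460×10¹⁰)^(1/4).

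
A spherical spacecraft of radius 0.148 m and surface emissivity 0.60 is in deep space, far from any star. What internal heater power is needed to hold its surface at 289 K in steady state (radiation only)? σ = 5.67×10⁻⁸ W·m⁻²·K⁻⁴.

P = εσ·4πr²·T⁴.
4πr² = 0.2753 m²; T⁴ = 6.976×10⁹ K⁴.
P = 0.60·5.67×10⁻⁸·0.2753·6.976×10⁹.

P ≈ 65.3 W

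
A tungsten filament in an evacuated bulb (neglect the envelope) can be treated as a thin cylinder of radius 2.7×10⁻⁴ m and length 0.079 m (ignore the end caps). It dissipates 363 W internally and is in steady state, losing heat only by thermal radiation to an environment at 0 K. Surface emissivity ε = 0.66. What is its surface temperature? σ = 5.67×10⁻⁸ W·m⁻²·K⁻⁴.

Steady state: internal power = radiated power, P = εσA T⁴.
Radiating area A = 2πrL = 1.340×10⁻⁴ m².
T⁴ = P/(εσA) = 363/(0.66·5.67×10⁻⁸·1.340×10⁻⁴) = 7.238×10¹³ K⁴.
T = (7.238×10¹³)^(1/4).

T ≈ 2920 K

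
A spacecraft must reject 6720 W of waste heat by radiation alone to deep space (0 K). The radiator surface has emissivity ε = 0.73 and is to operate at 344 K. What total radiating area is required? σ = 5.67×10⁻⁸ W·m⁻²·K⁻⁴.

P = εσA T⁴ ⇒ A = P/(εσT⁴).
T⁴ = 1.400×10¹⁰ K⁴.
A = 6720/(0.73 × 5.67×10⁻⁸ × 1.400×10¹⁰).

A ≈ 11.6 m²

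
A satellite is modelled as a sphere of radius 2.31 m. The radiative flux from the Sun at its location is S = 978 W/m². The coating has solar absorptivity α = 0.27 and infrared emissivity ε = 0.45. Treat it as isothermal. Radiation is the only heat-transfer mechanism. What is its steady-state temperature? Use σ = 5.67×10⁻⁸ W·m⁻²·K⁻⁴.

T ≈ 226 K

At equilibrium, absorbed power = emitted power.
Absorbing cross-section = πr² = 16.76 m²; emitting surface = 4πr² = 67.06 m² (ratio 4).
αS·A_cross = εσ·A_surf·T⁴  ⇒  T⁴ = αS/(ε·4σ).
T⁴ = 0.270·978/(0.45·4·5.67×10⁻⁸) = 2.587×10⁹ K⁴.
T = (2.587×10⁹)^(1/4).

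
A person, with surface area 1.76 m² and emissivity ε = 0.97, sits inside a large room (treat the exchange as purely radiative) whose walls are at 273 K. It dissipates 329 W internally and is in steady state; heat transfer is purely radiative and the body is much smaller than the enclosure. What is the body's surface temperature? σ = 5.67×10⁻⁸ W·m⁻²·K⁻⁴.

T ≈ 308 K

For a small grey body in a large enclosure, net radiated power = εσA(T⁴ − T_w⁴).
Steady state: P = εσA(T⁴ − T_w⁴) with A = 1.76 m².
T⁴ = P/(εσA) + T_w⁴ = 329/(0.97·5.67×10⁻⁸·1.760) + (273)⁴
    = 3.399×10⁹ + 5.555×10⁹ = 8.953×10⁹ K⁴.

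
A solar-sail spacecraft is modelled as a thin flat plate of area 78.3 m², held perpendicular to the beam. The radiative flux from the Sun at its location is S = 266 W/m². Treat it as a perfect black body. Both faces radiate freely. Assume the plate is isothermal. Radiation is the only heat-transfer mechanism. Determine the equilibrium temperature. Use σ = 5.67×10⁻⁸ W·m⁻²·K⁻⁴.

T ≈ 220 K

At equilibrium, absorbed power = emitted power.
Absorbing cross-section = A = 78.30 m²; emitting surface = 2A = 156.6 m² (ratio 2).
S·A_cross = εσ·A_surf·T⁴  ⇒  T⁴ = S/(2σ).
T⁴ = 1.00·266/(2·5.67×10⁻⁸) = 2.346×10⁹ K⁴.
T = (2.346×10⁹)^(1/4).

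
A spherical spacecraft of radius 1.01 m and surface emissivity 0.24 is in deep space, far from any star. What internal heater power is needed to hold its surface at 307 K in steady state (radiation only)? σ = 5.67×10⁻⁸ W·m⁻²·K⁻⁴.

P ≈ 1550 W

P = εσ·4πr²·T⁴.
4πr² = 12.82 m²; T⁴ = 8.883×10⁹ K⁴.
P = 0.24·5.67×10⁻⁸·12.82·8.883×10⁹.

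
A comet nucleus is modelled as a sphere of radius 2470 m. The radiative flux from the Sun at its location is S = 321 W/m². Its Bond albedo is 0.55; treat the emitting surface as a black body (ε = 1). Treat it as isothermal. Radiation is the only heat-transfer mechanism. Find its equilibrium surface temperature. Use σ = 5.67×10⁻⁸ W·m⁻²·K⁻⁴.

At equilibrium, absorbed power = emitted power.
Absorbing cross-section = πr² = 1.917×10⁷ m²; emitting surface = 4πr² = 7.667×10⁷ m² (ratio 4).
(1−a)S·A_cross = εσ·A_surf·T⁴  ⇒  T⁴ = (1−a)S/(4σ).
T⁴ = 0.450·321/(4·5.67×10⁻⁸) = 6.369×10⁸ K⁴.
T = (6.369×10⁸)^(1/4).

T ≈ 159 K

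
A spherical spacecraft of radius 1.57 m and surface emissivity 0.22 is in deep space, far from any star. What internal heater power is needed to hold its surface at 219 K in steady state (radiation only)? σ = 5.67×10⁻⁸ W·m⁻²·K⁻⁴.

P ≈ 889 W

P = εσ·4πr²·T⁴.
4πr² = 30.97 m²; T⁴ = 2.300×10⁹ K⁴.
P = 0.22·5.67×10⁻⁸·30.97·2.300×10⁹.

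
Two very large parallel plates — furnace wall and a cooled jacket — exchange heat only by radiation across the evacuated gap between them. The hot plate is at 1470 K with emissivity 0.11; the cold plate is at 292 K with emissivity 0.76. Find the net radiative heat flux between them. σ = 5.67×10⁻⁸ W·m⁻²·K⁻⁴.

For two infinite grey parallel plates, q = σ(T₁⁴ − T₂⁴)/(1/ε₁ + 1/ε₂ − 1).
T₁⁴ − T₂⁴ = 4.669×10¹² − 7.270×10⁹ = 4.662×10¹² K⁴.
1/ε₁ + 1/ε₂ − 1 = 9.091 + 1.316 − 1 = 9.407.
q = 5.67×10⁻⁸ × 4.662×10¹² / 9.407.

q ≈ 28100 W/m²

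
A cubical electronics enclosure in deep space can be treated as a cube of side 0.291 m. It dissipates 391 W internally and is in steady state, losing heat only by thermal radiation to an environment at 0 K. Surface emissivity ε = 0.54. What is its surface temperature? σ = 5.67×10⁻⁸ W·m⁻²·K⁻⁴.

T ≈ 398 K

Steady state: internal power = radiated power, P = εσA T⁴.
Radiating area A = 6L² = 0.5081 m².
T⁴ = P/(εσA) = 391/(0.54·5.67×10⁻⁸·0.5081) = 2.513×10¹⁰ K⁴.
T = (2.513×10¹⁰)^(1/4).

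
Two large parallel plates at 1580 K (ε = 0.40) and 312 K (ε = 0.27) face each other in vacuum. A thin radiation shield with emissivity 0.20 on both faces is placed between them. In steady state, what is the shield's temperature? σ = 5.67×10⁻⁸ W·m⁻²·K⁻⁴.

T_s ≈ 1360 K

In steady state the net flux on the hot side equals that on the cold side.
σ(T₁⁴−T_s⁴)/D₁ = σ(T_s⁴−T₂⁴)/D₂, with D₁ = 1/ε₁+1/ε_s−1 = 6.500, D₂ = 1/ε_s+1/ε₂−1 = 7.704.
Solve for T_s⁴: T_s⁴ = (D₂·T₁⁴ + D₁·T₂⁴)/(D₁+D₂) = 3.384×10¹² K⁴.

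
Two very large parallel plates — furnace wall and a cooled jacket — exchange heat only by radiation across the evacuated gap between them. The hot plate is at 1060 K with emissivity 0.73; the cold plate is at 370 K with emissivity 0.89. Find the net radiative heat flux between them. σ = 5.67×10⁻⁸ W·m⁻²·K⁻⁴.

q ≈ 47200 W/m²

For two infinite grey parallel plates, q = σ(T₁⁴ − T₂⁴)/(1/ε₁ + 1/ε₂ − 1).
T₁⁴ − T₂⁴ = 1.262×10¹² − 1.874×10¹⁰ = 1.244×10¹² K⁴.
1/ε₁ + 1/ε₂ − 1 = 1.370 + 1.124 − 1 = 1.493.
q = 5.67×10⁻⁸ × 1.244×10¹² / 1.493.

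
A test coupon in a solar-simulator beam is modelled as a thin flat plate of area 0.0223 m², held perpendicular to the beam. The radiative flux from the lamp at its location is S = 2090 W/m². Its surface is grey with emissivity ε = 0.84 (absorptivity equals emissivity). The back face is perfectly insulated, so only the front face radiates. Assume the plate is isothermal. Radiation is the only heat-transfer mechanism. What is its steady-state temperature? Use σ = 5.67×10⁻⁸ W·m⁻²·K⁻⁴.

T ≈ 438 K

At equilibrium, absorbed power = emitted power.
Absorbing cross-section = A = 0.02230 m²; emitting surface = A = 0.02230 m² (ratio 1).
εS·A_cross = εσ·A_surf·T⁴  ⇒  T⁴ = S/(1σ)   (ε cancels).
T⁴ = 2090/(1·5.67×10⁻⁸) = 3.686×10¹⁰ K⁴.
T = (3.686×10¹⁰)^(1/4).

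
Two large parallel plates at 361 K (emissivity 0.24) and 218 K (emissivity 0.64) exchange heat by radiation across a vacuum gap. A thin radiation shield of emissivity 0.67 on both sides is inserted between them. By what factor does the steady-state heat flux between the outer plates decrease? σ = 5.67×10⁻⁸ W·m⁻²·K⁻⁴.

factor ≈ 1.42

Without shield: q₀ = σΔ(T⁴)/(1/ε₁+1/ε₂−1) with denominator 4.729.
With shield the two gaps are in series; the resistances add: (1/ε₁+1/ε_s−1)+(1/ε_s+1/ε₂−1) = 4.659+2.055 = 6.714.
Heat-flux ratio q₀/q = 6.714/4.729.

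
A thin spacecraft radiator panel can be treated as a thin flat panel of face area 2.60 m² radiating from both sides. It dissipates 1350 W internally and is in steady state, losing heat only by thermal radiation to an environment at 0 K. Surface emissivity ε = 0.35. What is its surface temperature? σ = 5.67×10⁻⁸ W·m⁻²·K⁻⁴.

T ≈ 338 K

Steady state: internal power = radiated power, P = εσA T⁴.
Radiating area A = 2·2.60 = 5.200 m².
T⁴ = P/(εσA) = 1350/(0.35·5.67×10⁻⁸·5.200) = 1.308×10¹⁰ K⁴.
T = (1.308×10¹⁰)^(1/4).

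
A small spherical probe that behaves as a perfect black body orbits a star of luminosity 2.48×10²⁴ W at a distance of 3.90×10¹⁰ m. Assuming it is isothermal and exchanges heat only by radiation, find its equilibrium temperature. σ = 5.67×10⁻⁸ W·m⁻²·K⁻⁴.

First find the stellar flux at distance d: S = L/(4πd²) = 2.48×10²⁴/(4π·(3.90×10¹⁰)²) = 129.8 W/m².
For an isothermal sphere, absorbed (1−a)S·πr² = emitted σ·4πr²·T⁴, so T⁴ = (1−a)S/(4σ).
T⁴ = 1.00·129.8/(4·5.67×10⁻⁸) = 5.721×10⁸ K⁴.

T ≈ 155 K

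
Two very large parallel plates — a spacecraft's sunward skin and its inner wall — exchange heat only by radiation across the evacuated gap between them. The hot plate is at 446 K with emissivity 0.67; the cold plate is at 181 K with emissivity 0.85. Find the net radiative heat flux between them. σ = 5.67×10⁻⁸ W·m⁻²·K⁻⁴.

q ≈ 1310 W/m²

For two infinite grey parallel plates, q = σ(T₁⁴ − T₂⁴)/(1/ε₁ + 1/ε₂ − 1).
T₁⁴ − T₂⁴ = 3.957×10¹⁰ − 1.073×10⁹ = 3.849×10¹⁰ K⁴.
1/ε₁ + 1/ε₂ − 1 = 1.493 + 1.176 − 1 = 1.669.
q = 5.67×10⁻⁸ × 3.849×10¹⁰ / 1.669.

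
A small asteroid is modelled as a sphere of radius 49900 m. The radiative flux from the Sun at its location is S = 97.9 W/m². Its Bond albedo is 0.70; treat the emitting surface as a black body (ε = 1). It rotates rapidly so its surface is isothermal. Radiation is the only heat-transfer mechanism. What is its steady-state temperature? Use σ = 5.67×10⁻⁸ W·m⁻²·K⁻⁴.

T ≈ 107 K

At equilibrium, absorbed power = emitted power.
Absorbing cross-section = πr² = 7.823×10⁹ m²; emitting surface = 4πr² = 3.129×10¹⁰ m² (ratio 4).
(1−a)S·A_cross = εσ·A_surf·T⁴  ⇒  T⁴ = (1−a)S/(4σ).
T⁴ = 0.300·97.9/(4·5.67×10⁻⁸) = 1.295×10⁸ K⁴.
T = (1.295×10⁸)^(1/4).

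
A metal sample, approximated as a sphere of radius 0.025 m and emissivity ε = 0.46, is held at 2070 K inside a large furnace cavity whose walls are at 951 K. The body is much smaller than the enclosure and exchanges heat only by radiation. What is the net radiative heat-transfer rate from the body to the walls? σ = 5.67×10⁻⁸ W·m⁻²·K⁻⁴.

P_net ≈ 3590 W

For a small grey body in a large enclosure: P_net = εσA(T_body⁴ − T_wall⁴).
A = 4πr² = 0.007854 m²; T_body⁴ − T_wall⁴ = 1.836×10¹³ − 8.179×10¹¹ = 1.754×10¹³ K⁴.
|P_net| = 0.46·5.67×10⁻⁸·0.007854·1.754×10¹³.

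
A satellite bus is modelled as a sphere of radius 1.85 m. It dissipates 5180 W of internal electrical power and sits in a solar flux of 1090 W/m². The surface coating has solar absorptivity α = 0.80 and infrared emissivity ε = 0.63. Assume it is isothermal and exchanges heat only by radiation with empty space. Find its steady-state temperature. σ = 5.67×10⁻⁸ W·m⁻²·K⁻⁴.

At steady state, absorbed solar power + internal power = radiated power.
Absorbed: α·S·A_cross = 0.80·1090·10.75 = 9376 W (cross-section πr²).
Total input = 9376 + 5180 = 14560 W.
Radiated: εσ·A_surf·T⁴ with A_surf = 4πr² = 43.01 m².
T⁴ = 14560/(0.63·5.67×10⁻⁸·43.01) = 9.475×10⁹ K⁴.

T ≈ 312 K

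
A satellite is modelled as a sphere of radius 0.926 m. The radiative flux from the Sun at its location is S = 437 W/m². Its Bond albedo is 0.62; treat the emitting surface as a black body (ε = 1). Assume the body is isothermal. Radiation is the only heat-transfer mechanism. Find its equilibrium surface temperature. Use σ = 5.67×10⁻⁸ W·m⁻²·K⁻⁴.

T ≈ 164 K

At equilibrium, absorbed power = emitted power.
Absorbing cross-section = πr² = 2.694 m²; emitting surface = 4πr² = 10.78 m² (ratio 4).
(1−a)S·A_cross = εσ·A_surf·T⁴  ⇒  T⁴ = (1−a)S/(4σ).
T⁴ = 0.380·437/(4·5.67×10⁻⁸) = 7.322×10⁸ K⁴.
T = (7.322×10⁸)^(1/4).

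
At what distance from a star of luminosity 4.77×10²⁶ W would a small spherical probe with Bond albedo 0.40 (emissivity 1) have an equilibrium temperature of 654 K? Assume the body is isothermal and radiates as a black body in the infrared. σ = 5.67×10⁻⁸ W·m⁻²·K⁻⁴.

d ≈ 2.34×10¹⁰ m

For an isothermal black-emitting sphere, (1−a)S·πr² = σ·4πr²·T⁴ ⇒ S = 4σT⁴/(1−a).
S = 4·5.67×10⁻⁸·(654)⁴/0.600 = 69150 W/m².
Flux falls as S = L/(4πd²), so d = √(L/(4πS)) = √(4.77×10²⁶/(4π·69150)).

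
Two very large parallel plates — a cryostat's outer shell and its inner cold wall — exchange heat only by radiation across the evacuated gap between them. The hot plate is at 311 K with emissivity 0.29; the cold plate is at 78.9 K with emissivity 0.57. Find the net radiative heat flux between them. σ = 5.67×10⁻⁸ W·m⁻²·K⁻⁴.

For two infinite grey parallel plates, q = σ(T₁⁴ − T₂⁴)/(1/ε₁ + 1/ε₂ − 1).
T₁⁴ − T₂⁴ = 9.355×10⁹ − 3.875×10⁷ = 9.316×10⁹ K⁴.
1/ε₁ + 1/ε₂ − 1 = 3.448 + 1.754 − 1 = 4.203.
q = 5.67×10⁻⁸ × 9.316×10⁹ / 4.203.

q ≈ 126 W/m²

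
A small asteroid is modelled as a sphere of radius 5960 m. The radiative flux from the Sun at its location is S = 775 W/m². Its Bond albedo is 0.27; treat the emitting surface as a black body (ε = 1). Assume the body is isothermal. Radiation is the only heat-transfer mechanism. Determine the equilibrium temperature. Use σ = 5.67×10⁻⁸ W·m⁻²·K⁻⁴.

At equilibrium, absorbed power = emitted power.
Absorbing cross-section = πr² = 1.116×10⁸ m²; emitting surface = 4πr² = 4.464×10⁸ m² (ratio 4).
(1−a)S·A_cross = εσ·A_surf·T⁴  ⇒  T⁴ = (1−a)S/(4σ).
T⁴ = 0.730·775/(4·5.67×10⁻⁸) = 2.494×10⁹ K⁴.
T = (2.494×10⁹)^(1/4).

T ≈ 223 K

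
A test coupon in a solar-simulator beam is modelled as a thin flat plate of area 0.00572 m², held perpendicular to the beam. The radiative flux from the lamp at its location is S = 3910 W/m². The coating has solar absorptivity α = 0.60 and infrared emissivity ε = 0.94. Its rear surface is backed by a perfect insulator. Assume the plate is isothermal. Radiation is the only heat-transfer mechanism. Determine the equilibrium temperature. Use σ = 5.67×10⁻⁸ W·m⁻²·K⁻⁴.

At equilibrium, absorbed power = emitted power.
Absorbing cross-section = A = 0.005720 m²; emitting surface = A = 0.005720 m² (ratio 1).
αS·A_cross = εσ·A_surf·T⁴  ⇒  T⁴ = αS/(ε·1σ).
T⁴ = 0.600·3910/(0.94·1·5.67×10⁻⁸) = 4.402×10¹⁰ K⁴.
T = (4.402×10¹⁰)^(1/4).

T ≈ 458 K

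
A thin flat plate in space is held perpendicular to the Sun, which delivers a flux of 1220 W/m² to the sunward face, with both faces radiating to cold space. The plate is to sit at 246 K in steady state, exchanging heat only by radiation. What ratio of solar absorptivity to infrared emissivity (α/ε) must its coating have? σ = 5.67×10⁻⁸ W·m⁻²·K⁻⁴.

Balance: αS·A = εσ·2A·T⁴ ⇒ α/ε = 2σT⁴/S.
α/ε = 2·5.67×10⁻⁸·(246)⁴/1220 = 2·5.67×10⁻⁸·3.662×10⁹/1220.

α/ε ≈ 0.340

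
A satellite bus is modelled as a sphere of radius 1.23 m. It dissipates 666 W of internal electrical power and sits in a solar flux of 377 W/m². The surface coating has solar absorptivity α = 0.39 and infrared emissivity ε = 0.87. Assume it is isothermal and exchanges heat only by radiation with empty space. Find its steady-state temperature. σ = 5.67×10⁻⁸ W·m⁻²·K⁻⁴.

T ≈ 195 K

At steady state, absorbed solar power + internal power = radiated power.
Absorbed: α·S·A_cross = 0.39·377·4.753 = 698.8 W (cross-section πr²).
Total input = 698.8 + 666 = 1365 W.
Radiated: εσ·A_surf·T⁴ with A_surf = 4πr² = 19.01 m².
T⁴ = 1365/(0.87·5.67×10⁻⁸·19.01) = 1.455×10⁹ K⁴.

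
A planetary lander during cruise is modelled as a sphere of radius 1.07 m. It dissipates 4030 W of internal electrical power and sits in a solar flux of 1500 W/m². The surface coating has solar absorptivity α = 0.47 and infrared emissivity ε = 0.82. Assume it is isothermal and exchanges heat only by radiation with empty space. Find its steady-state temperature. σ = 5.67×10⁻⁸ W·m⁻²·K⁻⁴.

T ≈ 315 K

At steady state, absorbed solar power + internal power = radiated power.
Absorbed: α·S·A_cross = 0.47·1500·3.597 = 2536 W (cross-section πr²).
Total input = 2536 + 4030 = 6566 W.
Radiated: εσ·A_surf·T⁴ with A_surf = 4πr² = 14.39 m².
T⁴ = 6566/(0.82·5.67×10⁻⁸·14.39) = 9.815×10⁹ K⁴.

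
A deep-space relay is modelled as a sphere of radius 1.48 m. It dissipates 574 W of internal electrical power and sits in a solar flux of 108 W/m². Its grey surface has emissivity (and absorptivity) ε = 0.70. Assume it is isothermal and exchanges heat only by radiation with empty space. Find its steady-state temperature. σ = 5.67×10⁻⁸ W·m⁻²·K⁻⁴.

T ≈ 178 K

At steady state, absorbed solar power + internal power = radiated power.
Absorbed: α·S·A_cross = 0.70·108·6.881 = 520.2 W (cross-section πr²).
Total input = 520.2 + 574 = 1094 W.
Radiated: εσ·A_surf·T⁴ with A_surf = 4πr² = 27.53 m².
T⁴ = 1094/(0.70·5.67×10⁻⁸·27.53) = 1.002×10⁹ K⁴.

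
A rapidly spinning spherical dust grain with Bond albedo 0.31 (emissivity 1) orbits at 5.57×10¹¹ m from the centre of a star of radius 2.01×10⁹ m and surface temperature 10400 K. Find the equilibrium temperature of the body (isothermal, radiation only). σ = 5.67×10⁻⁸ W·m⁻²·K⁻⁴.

The star's surface emits σT_*⁴; at distance d the flux is S = σT_*⁴(R_*/d)².
S = 5.67×10⁻⁸·(10400)⁴·(2.01×10⁹/5.57×10¹¹)² = 8638 W/m².
For an isothermal sphere T⁴ = (1−a)S/(4σ) = 2.628×10¹⁰ K⁴.

T ≈ 403 K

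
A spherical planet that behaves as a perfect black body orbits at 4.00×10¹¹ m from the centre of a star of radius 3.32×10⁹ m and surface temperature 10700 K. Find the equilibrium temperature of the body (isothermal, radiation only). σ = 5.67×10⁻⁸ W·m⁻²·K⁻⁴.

The star's surface emits σT_*⁴; at distance d the flux is S = σT_*⁴(R_*/d)².
S = 5.67×10⁻⁸·(10700)⁴·(3.32×10⁹/4.00×10¹¹)² = 51200 W/m².
For an isothermal sphere T⁴ = (1−a)S/(4σ) = 2.258×10¹¹ K⁴.

T ≈ 689 K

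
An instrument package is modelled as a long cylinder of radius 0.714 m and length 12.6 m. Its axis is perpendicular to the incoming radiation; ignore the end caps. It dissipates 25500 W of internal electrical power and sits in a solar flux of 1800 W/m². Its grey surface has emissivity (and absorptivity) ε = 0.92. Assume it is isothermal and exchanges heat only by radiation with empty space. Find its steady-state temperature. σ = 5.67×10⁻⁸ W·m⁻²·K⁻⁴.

T ≈ 370 K

At steady state, absorbed solar power + internal power = radiated power.
Absorbed: α·S·A_cross = 0.92·1800·17.99 = 29800 W (cross-section 2rL).
Total input = 29800 + 25500 = 55300 W.
Radiated: εσ·A_surf·T⁴ with A_surf = 2πrL = 56.53 m².
T⁴ = 55300/(0.92·5.67×10⁻⁸·56.53) = 1.875×10¹⁰ K⁴.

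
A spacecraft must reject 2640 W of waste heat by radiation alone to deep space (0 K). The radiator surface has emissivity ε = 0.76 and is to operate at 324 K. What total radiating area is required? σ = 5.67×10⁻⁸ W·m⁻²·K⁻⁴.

A ≈ 5.56 m²

P = εσA T⁴ ⇒ A = P/(εσT⁴).
T⁴ = 1.102×10¹⁰ K⁴.
A = 2640/(0.76 × 5.67×10⁻⁸ × 1.102×10¹⁰).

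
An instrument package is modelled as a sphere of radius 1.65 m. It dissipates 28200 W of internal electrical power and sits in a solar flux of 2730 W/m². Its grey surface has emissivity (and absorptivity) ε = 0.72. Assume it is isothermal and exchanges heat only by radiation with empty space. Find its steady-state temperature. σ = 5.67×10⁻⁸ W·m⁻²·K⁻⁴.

T ≈ 424 K

At steady state, absorbed solar power + internal power = radiated power.
Absorbed: α·S·A_cross = 0.72·2730·8.553 = 16810 W (cross-section πr²).
Total input = 16810 + 28200 = 45010 W.
Radiated: εσ·A_surf·T⁴ with A_surf = 4πr² = 34.21 m².
T⁴ = 45010/(0.72·5.67×10⁻⁸·34.21) = 3.223×10¹⁰ K⁴.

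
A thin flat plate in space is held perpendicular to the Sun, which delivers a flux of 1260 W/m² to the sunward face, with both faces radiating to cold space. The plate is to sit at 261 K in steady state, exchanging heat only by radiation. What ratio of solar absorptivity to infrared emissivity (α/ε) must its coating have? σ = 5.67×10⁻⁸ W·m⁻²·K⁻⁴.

Balance: αS·A = εσ·2A·T⁴ ⇒ α/ε = 2σT⁴/S.
α/ε = 2·5.67×10⁻⁸·(261)⁴/1260 = 2·5.67×10⁻⁸·4.640×10⁹/1260.

α/ε ≈ 0.418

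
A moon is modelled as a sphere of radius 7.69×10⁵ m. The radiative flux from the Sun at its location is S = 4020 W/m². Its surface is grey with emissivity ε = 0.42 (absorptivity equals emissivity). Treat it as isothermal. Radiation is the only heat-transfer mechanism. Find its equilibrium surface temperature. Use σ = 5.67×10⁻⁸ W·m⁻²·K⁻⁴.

T ≈ 365 K

At equilibrium, absorbed power = emitted power.
Absorbing cross-section = πr² = 1.858×10¹² m²; emitting surface = 4πr² = 7.431×10¹² m² (ratio 4).
εS·A_cross = εσ·A_surf·T⁴  ⇒  T⁴ = S/(4σ)   (ε cancels).
T⁴ = 4020/(4·5.67×10⁻⁸) = 1.772×10¹⁰ K⁴.
T = (1.772×10¹⁰)^(1/4).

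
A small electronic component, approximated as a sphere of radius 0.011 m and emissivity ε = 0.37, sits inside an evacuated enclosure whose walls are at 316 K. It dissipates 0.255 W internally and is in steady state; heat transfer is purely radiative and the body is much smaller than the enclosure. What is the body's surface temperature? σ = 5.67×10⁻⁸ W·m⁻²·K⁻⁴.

For a small grey body in a large enclosure, net radiated power = εσA(T⁴ − T_w⁴).
Steady state: P = εσA(T⁴ − T_w⁴) with A = 4πr² = 0.001521 m².
T⁴ = P/(εσA) + T_w⁴ = 0.255/(0.37·5.67×10⁻⁸·0.001521) + (316)⁴
    = 7.994×10⁹ + 9.971×10⁹ = 1.797×10¹⁰ K⁴.

T ≈ 366 K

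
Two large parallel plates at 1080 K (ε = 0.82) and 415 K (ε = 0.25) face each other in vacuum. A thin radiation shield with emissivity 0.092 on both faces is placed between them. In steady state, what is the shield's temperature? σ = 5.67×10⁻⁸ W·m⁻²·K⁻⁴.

In steady state the net flux on the hot side equals that on the cold side.
σ(T₁⁴−T_s⁴)/D₁ = σ(T_s⁴−T₂⁴)/D₂, with D₁ = 1/ε₁+1/ε_s−1 = 11.09, D₂ = 1/ε_s+1/ε₂−1 = 13.87.
Solve for T_s⁴: T_s⁴ = (D₂·T₁⁴ + D₁·T₂⁴)/(D₁+D₂) = 7.692×10¹¹ K⁴.

T_s ≈ 937 K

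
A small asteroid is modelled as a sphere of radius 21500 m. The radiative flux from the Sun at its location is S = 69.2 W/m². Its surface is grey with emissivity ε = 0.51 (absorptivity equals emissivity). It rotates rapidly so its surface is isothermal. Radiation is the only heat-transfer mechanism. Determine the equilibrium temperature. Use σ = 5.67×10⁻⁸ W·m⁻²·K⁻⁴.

At equilibrium, absorbed power = emitted power.
Absorbing cross-section = πr² = 1.452×10⁹ m²; emitting surface = 4πr² = 5.809×10⁹ m² (ratio 4).
εS·A_cross = εσ·A_surf·T⁴  ⇒  T⁴ = S/(4σ)   (ε cancels).
T⁴ = 69.2/(4·5.67×10⁻⁸) = 3.051×10⁸ K⁴.
T = (3.051×10⁸)^(1/4).

T ≈ 132 K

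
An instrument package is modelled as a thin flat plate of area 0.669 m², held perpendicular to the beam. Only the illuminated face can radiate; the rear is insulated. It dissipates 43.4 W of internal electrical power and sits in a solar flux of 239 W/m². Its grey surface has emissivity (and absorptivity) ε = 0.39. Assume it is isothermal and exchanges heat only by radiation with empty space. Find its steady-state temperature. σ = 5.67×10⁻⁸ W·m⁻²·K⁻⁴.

At steady state, absorbed solar power + internal power = radiated power.
Absorbed: α·S·A_cross = 0.39·239·0.6690 = 62.36 W (cross-section A).
Total input = 62.36 + 43.4 = 105.8 W.
Radiated: εσ·A_surf·T⁴ with A_surf = A = 0.6690 m².
T⁴ = 105.8/(0.39·5.67×10⁻⁸·0.6690) = 7.149×10⁹ K⁴.

T ≈ 291 K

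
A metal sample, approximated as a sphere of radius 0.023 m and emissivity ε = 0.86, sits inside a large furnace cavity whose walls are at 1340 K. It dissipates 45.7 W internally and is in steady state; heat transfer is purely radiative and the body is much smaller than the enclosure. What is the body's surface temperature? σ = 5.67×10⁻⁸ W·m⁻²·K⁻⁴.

T ≈ 1350 K

For a small grey body in a large enclosure, net radiated power = εσA(T⁴ − T_w⁴).
Steady state: P = εσA(T⁴ − T_w⁴) with A = 4πr² = 0.006648 m².
T⁴ = P/(εσA) + T_w⁴ = 45.7/(0.86·5.67×10⁻⁸·0.006648) + (1340)⁴
    = 1.410×10¹¹ + 3.224×10¹² = 3.365×10¹² K⁴.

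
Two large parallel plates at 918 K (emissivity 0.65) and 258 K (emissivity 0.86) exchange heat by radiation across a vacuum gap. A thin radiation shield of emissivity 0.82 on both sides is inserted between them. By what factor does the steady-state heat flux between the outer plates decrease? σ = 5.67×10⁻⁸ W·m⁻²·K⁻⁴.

factor ≈ 1.85

Without shield: q₀ = σΔ(T⁴)/(1/ε₁+1/ε₂−1) with denominator 1.701.
With shield the two gaps are in series; the resistances add: (1/ε₁+1/ε_s−1)+(1/ε_s+1/ε₂−1) = 1.758+1.382 = 3.140.
Heat-flux ratio q₀/q = 3.140/1.701.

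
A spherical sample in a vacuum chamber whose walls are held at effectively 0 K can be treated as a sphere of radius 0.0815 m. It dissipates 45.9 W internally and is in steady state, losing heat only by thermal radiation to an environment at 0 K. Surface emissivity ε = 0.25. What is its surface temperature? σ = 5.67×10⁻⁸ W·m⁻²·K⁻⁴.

Steady state: internal power = radiated power, P = εσA T⁴.
Radiating area A = 4πr² = 0.08347 m².
T⁴ = P/(εσA) = 45.9/(0.25·5.67×10⁻⁸·0.08347) = 3.879×10¹⁰ K⁴.
T = (3.879×10¹⁰)^(1/4).

T ≈ 444 K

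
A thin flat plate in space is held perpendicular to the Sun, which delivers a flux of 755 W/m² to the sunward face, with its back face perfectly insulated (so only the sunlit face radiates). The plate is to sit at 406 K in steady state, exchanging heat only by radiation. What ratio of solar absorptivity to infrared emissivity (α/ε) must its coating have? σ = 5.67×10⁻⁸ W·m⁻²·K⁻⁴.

α/ε ≈ 2.04

Balance: αS·A = εσ·1A·T⁴ ⇒ α/ε = σT⁴/S.
α/ε = 5.67×10⁻⁸·(406)⁴/755 = 5.67×10⁻⁸·2.717×10¹⁰/755.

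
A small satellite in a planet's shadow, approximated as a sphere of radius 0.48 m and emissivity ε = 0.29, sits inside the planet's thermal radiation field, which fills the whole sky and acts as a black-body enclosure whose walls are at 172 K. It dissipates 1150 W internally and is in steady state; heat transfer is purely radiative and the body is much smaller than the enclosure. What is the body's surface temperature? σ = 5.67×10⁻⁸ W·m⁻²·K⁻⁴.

For a small grey body in a large enclosure, net radiated power = εσA(T⁴ − T_w⁴).
Steady state: P = εσA(T⁴ − T_w⁴) with A = 4πr² = 2.895 m².
T⁴ = P/(εσA) + T_w⁴ = 1150/(0.29·5.67×10⁻⁸·2.895) + (172)⁴
    = 2.416×10¹⁰ + 8.752×10⁸ = 2.503×10¹⁰ K⁴.

T ≈ 398 K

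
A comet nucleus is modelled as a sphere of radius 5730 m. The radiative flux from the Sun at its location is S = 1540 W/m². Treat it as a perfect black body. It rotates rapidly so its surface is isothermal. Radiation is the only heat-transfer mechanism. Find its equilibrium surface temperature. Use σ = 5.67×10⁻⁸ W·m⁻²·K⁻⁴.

At equilibrium, absorbed power = emitted power.
Absorbing cross-section = πr² = 1.031×10⁸ m²; emitting surface = 4πr² = 4.126×10⁸ m² (ratio 4).
S·A_cross = εσ·A_surf·T⁴  ⇒  T⁴ = S/(4σ).
T⁴ = 1.00·1540/(4·5.67×10⁻⁸) = 6.790×10⁹ K⁴.
T = (6.790×10⁹)^(1/4).

T ≈ 287 K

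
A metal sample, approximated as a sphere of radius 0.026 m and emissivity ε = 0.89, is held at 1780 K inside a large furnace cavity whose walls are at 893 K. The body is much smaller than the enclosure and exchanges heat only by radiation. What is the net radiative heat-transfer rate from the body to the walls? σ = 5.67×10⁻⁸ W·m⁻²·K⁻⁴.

For a small grey body in a large enclosure: P_net = εσA(T_body⁴ − T_wall⁴).
A = 4πr² = 0.008495 m²; T_body⁴ − T_wall⁴ = 1.004×10¹³ − 6.359×10¹¹ = 9.403×10¹² K⁴.
|P_net| = 0.89·5.67×10⁻⁸·0.008495·9.403×10¹².

P_net ≈ 4030 W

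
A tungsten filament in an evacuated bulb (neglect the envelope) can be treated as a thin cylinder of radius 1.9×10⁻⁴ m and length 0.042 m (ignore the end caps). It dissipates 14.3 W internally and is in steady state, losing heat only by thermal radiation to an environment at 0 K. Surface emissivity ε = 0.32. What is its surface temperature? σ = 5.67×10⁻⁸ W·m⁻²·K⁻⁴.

T ≈ 1990 K

Steady state: internal power = radiated power, P = εσA T⁴.
Radiating area A = 2πrL = 5.014×10⁻⁵ m².
T⁴ = P/(εσA) = 14.3/(0.32·5.67×10⁻⁸·5.014×10⁻⁵) = 1.572×10¹³ K⁴.
T = (1.572×10¹³)^(1/4).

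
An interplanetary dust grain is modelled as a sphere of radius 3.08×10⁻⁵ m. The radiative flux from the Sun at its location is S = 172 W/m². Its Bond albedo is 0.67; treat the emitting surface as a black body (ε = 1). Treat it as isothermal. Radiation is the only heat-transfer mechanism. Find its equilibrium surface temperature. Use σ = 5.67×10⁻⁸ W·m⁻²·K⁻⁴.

At equilibrium, absorbed power = emitted power.
Absorbing cross-section = πr² = 2.980×10⁻⁹ m²; emitting surface = 4πr² = 1.192×10⁻⁸ m² (ratio 4).
(1−a)S·A_cross = εσ·A_surf·T⁴  ⇒  T⁴ = (1−a)S/(4σ).
T⁴ = 0.330·172/(4·5.67×10⁻⁸) = 2.503×10⁸ K⁴.
T = (2.503×10⁸)^(1/4).

T ≈ 126 K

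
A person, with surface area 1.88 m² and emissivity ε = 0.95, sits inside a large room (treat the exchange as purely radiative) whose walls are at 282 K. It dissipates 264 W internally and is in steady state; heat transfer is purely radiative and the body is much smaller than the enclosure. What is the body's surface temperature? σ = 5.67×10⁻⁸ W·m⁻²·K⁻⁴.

T ≈ 307 K

For a small grey body in a large enclosure, net radiated power = εσA(T⁴ − T_w⁴).
Steady state: P = εσA(T⁴ − T_w⁴) with A = 1.88 m².
T⁴ = P/(εσA) + T_w⁴ = 264/(0.95·5.67×10⁻⁸·1.880) + (282)⁴
    = 2.607×10⁹ + 6.324×10⁹ = 8.931×10⁹ K⁴.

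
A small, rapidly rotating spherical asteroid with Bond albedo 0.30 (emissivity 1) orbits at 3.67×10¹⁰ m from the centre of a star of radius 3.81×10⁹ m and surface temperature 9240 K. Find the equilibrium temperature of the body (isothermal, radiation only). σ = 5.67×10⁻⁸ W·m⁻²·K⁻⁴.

T ≈ 1930 K

The star's surface emits σT_*⁴; at distance d the flux is S = σT_*⁴(R_*/d)².
S = 5.67×10⁻⁸·(9240)⁴·(3.81×10⁹/3.67×10¹⁰)² = 4.454×10⁶ W/m².
For an isothermal sphere T⁴ = (1−a)S/(4σ) = 1.375×10¹³ K⁴.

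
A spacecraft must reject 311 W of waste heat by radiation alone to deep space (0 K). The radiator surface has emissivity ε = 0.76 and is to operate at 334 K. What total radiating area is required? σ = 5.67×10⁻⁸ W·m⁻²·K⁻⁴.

A ≈ 0.580 m²

P = εσA T⁴ ⇒ A = P/(εσT⁴).
T⁴ = 1.244×10¹⁰ K⁴.
A = 311/(0.76 × 5.67×10⁻⁸ × 1.244×10¹⁰).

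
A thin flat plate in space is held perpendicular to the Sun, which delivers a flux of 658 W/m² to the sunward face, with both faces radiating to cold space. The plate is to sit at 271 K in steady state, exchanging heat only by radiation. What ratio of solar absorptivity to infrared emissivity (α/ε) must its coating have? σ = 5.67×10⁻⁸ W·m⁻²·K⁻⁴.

Balance: αS·A = εσ·2A·T⁴ ⇒ α/ε = 2σT⁴/S.
α/ε = 2·5.67×10⁻⁸·(271)⁴/658 = 2·5.67×10⁻⁸·5.394×10⁹/658.

α/ε ≈ 0.930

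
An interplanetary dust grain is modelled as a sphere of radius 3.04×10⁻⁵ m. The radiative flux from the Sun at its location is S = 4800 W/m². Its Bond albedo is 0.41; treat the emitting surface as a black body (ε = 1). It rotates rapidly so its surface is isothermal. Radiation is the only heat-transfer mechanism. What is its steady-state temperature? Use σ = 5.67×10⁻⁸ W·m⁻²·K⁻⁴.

At equilibrium, absorbed power = emitted power.
Absorbing cross-section = πr² = 2.903×10⁻⁹ m²; emitting surface = 4πr² = 1.161×10⁻⁸ m² (ratio 4).
(1−a)S·A_cross = εσ·A_surf·T⁴  ⇒  T⁴ = (1−a)S/(4σ).
T⁴ = 0.590·4800/(4·5.67×10⁻⁸) = 1.249×10¹⁰ K⁴.
T = (1.249×10¹⁰)^(1/4).

T ≈ 334 K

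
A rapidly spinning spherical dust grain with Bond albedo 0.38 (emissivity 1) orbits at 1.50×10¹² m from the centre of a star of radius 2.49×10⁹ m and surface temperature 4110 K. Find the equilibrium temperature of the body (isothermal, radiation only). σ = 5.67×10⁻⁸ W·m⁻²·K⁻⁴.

T ≈ 105 K

The star's surface emits σT_*⁴; at distance d the flux is S = σT_*⁴(R_*/d)².
S = 5.67×10⁻⁸·(4110)⁴·(2.49×10⁹/1.50×10¹²)² = 44.58 W/m².
For an isothermal sphere T⁴ = (1−a)S/(4σ) = 1.219×10⁸ K⁴.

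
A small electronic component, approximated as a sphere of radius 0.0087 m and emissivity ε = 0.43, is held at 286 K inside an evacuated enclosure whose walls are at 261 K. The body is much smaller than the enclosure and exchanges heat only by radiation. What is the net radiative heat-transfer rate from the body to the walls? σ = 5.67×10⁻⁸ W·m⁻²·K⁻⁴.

P_net ≈ 0.0475 W

For a small grey body in a large enclosure: P_net = εσA(T_body⁴ − T_wall⁴).
A = 4πr² = 9.511×10⁻⁴ m²; T_body⁴ − T_wall⁴ = 6.691×10⁹ − 4.640×10⁹ = 2.050×10⁹ K⁴.
|P_net| = 0.43·5.67×10⁻⁸·9.511×10⁻⁴·2.050×10⁹.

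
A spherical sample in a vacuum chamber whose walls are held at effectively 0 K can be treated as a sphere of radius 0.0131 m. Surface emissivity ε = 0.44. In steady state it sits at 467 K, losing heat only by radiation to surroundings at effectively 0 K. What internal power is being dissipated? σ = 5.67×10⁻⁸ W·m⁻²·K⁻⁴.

Steady state: P = εσA T⁴.
A = 4πr² = 0.002157 m²; T⁴ = (467)⁴ = 4.756×10¹⁰ K⁴.
P = 0.44 × 5.67×10⁻⁸ × 0.002157 × 4.756×10¹⁰.

P ≈ 2.56 W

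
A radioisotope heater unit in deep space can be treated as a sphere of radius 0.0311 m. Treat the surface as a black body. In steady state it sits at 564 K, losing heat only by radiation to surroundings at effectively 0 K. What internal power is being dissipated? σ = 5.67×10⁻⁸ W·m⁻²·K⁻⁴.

Steady state: P = εσA T⁴.
A = 4πr² = 0.01215 m²; T⁴ = (564)⁴ = 1.012×10¹¹ K⁴.
P = 1.0 × 5.67×10⁻⁸ × 0.01215 × 1.012×10¹¹.

P ≈ 69.7 W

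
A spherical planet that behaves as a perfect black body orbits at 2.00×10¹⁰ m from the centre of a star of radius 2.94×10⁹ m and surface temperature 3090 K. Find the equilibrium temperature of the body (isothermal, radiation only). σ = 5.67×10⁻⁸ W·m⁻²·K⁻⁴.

T ≈ 838 K

The star's surface emits σT_*⁴; at distance d the flux is S = σT_*⁴(R_*/d)².
S = 5.67×10⁻⁸·(3090)⁴·(2.94×10⁹/2.00×10¹⁰)² = 1.117×10⁵ W/m².
For an isothermal sphere T⁴ = (1−a)S/(4σ) = 4.925×10¹¹ K⁴.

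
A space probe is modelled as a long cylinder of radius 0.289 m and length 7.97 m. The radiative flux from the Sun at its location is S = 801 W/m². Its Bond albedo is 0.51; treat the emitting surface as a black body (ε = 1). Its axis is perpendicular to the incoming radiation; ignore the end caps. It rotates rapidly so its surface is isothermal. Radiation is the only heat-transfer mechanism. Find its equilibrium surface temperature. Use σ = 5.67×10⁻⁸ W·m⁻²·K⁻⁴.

T ≈ 217 K

At equilibrium, absorbed power = emitted power.
Absorbing cross-section = 2rL = 4.607 m²; emitting surface = 2πrL = 14.47 m² (ratio π).
(1−a)S·A_cross = εσ·A_surf·T⁴  ⇒  T⁴ = (1−a)S/(πσ).
T⁴ = 0.490·801/(π·5.67×10⁻⁸) = 2.203×10⁹ K⁴.
T = (2.203×10⁹)^(1/4).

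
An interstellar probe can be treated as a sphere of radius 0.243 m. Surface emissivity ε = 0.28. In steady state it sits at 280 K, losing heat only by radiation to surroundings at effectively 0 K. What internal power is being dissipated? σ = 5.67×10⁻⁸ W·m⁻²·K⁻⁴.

P ≈ 72.4 W

Steady state: P = εσA T⁴.
A = 4πr² = 0.7420 m²; T⁴ = (280)⁴ = 6.147×10⁹ K⁴.
P = 0.28 × 5.67×10⁻⁸ × 0.7420 × 6.147×10⁹.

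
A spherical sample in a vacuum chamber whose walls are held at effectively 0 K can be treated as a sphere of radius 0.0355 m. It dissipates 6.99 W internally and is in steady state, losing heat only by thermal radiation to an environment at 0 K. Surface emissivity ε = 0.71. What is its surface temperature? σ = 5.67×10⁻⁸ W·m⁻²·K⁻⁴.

Steady state: internal power = radiated power, P = εσA T⁴.
Radiating area A = 4πr² = 0.01584 m².
T⁴ = P/(εσA) = 6.99/(0.71·5.67×10⁻⁸·0.01584) = 1.096×10¹⁰ K⁴.
T = (1.096×10¹⁰)^(1/4).

T ≈ 324 K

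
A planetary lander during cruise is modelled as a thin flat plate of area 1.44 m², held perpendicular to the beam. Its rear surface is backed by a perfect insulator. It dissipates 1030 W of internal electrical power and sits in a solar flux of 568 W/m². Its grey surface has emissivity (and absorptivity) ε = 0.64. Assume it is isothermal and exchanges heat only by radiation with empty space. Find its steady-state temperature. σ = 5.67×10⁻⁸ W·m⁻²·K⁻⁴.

At steady state, absorbed solar power + internal power = radiated power.
Absorbed: α·S·A_cross = 0.64·568·1.440 = 523.5 W (cross-section A).
Total input = 523.5 + 1030 = 1553 W.
Radiated: εσ·A_surf·T⁴ with A_surf = A = 1.440 m².
T⁴ = 1553/(0.64·5.67×10⁻⁸·1.440) = 2.973×10¹⁰ K⁴.

T ≈ 415 K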